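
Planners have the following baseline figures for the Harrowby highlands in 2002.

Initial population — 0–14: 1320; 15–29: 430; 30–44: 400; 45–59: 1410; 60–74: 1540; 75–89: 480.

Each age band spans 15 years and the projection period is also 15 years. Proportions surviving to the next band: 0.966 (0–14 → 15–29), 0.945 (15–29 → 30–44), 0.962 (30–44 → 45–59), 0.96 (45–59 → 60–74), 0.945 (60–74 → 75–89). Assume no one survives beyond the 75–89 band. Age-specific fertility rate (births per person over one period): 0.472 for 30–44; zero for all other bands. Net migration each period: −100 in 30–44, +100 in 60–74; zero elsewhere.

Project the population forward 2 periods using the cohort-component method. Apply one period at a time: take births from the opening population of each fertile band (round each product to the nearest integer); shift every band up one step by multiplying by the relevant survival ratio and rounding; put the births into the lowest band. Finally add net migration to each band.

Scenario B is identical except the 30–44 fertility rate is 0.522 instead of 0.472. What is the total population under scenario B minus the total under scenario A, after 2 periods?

35

[period 1]
Births: 400 × 0.472 = 189
15–29: 1320 × 0.966 = 1275
30–44: 430 × 0.945 = 406
45–59: 400 × 0.962 = 385
60–74: 1410 × 0.96 = 1354
75–89: 1540 × 0.945 = 1455
Net migration: 30–44 − 100 → 306; 60–74 + 100 → 1454
Giving 189 / 1275 / 306 / 385 / 1454 / 1455.
[period 2]
Births: 306 × 0.472 = 144
15–29: 189 × 0.966 = 183
30–44: 1275 × 0.945 = 1205
45–59: 306 × 0.962 = 294
60–74: 385 × 0.96 = 370
75–89: 1454 × 0.945 = 1374
Net migration: 30–44 − 100 → 1105; 60–74 + 100 → 470
Giving 144 / 183 / 1105 / 294 / 470 / 1374.
Scenario A total after 2 periods: 3570
Scenario B projection —
[period 1]
Births: 400 × 0.522 = 209
15–29: 1320 × 0.966 = 1275
30–44: 430 × 0.945 = 406
45–59: 400 × 0.962 = 385
60–74: 1410 × 0.96 = 1354
75–89: 1540 × 0.945 = 1455
Net migration: 30–44 − 100 → 306; 60–74 + 100 → 1454
Giving 209 / 1275 / 306 / 385 / 1454 / 1455.
[period 2]
Births: 306 × 0.522 = 160
15–29: 209 × 0.966 = 202
30–44: 1275 × 0.945 = 1205
45–59: 306 × 0.962 = 294
60–74: 385 × 0.96 = 370
75–89: 1454 × 0.945 = 1374
Net migration: 30–44 − 100 → 1105; 60–74 + 100 → 470
Giving 160 / 202 / 1105 / 294 / 470 / 1374.
Scenario B total after 2 periods: 3605
Difference B − A = 3605 − 3570 = 35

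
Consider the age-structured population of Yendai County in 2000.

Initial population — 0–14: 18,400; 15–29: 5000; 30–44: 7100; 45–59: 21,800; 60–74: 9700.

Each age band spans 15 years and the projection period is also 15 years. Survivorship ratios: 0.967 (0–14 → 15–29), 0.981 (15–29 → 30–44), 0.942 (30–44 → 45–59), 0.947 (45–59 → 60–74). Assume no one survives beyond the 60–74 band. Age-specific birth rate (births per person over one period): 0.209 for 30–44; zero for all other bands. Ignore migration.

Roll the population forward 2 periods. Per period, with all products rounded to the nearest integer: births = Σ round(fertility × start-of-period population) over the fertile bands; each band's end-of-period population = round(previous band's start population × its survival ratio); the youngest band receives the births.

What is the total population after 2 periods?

Call the groups 1 to 5, youngest first.
Period 1:
Births: 7100 × 0.209 = 1484
Group 2: 18400 × 0.967 = 17793
Group 3: 5000 × 0.981 = 4905
Group 4: 7100 × 0.942 = 6688
Group 5: 21800 × 0.947 = 20645
End of period: [1484, 17793, 4905, 6688, 20645]
Period 2:
Births: 4905 × 0.209 = 1025
Group 2: 1484 × 0.967 = 1435
Group 3: 17793 × 0.981 = 17455
Group 4: 4905 × 0.942 = 4621
Group 5: 6688 × 0.947 = 6334
End of period: [1025, 1435, 17455, 4621, 6334]
Total after period 2: 1025 + 1435 + 17455 + 4621 + 6334 = 30870

30870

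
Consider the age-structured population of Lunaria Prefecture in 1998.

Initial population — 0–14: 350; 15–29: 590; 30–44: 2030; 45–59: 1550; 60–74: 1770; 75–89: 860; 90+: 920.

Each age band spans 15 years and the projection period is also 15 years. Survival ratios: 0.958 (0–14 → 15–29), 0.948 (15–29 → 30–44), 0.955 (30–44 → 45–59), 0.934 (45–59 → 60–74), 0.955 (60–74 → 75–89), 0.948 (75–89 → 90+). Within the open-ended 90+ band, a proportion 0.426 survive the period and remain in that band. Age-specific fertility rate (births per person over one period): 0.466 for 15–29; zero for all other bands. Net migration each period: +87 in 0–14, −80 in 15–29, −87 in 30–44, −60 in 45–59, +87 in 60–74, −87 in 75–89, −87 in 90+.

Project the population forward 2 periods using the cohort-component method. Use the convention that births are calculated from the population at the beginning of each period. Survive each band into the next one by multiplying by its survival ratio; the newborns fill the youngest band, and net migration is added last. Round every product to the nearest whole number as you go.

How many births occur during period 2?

Numbering the groups 1..7 from youngest to oldest:
Period 1.
Births: 590 × 0.466 = 275
Group 2: 350 × 0.958 = 335
Group 3: 590 × 0.948 = 559
Group 4: 2030 × 0.955 = 1939
Group 5: 1550 × 0.934 = 1448
Group 6: 1770 × 0.955 = 1690
Group 7: 860 × 0.948 + 920 × 0.426 = 815 + 392 = 1207
Net migration: Group 1 + 87 → 362; Group 2 − 80 → 255; Group 3 − 87 → 472; Group 4 − 60 → 1879; Group 5 + 87 → 1535; Group 6 − 87 → 1603; Group 7 − 87 → 1120
Population now: 0–14=362, 15–29=255, 30–44=472, 45–59=1879, 60–74=1535, 75–89=1603, 90+=1120
Period 2.
Births: 255 × 0.466 = 119
Group 2: 362 × 0.958 = 347
Group 3: 255 × 0.948 = 242
Group 4: 472 × 0.955 = 451
Group 5: 1879 × 0.934 = 1755
Group 6: 1535 × 0.955 = 1466
Group 7: 1603 × 0.948 + 1120 × 0.426 = 1520 + 477 = 1997
Net migration: Group 1 + 87 → 206; Group 2 − 80 → 267; Group 3 − 87 → 155; Group 4 − 60 → 391; Group 5 + 87 → 1842; Group 6 − 87 → 1379; Group 7 − 87 → 1910
Population now: 0–14=206, 15–29=267, 30–44=155, 45–59=391, 60–74=1842, 75–89=1379, 90+=1910

119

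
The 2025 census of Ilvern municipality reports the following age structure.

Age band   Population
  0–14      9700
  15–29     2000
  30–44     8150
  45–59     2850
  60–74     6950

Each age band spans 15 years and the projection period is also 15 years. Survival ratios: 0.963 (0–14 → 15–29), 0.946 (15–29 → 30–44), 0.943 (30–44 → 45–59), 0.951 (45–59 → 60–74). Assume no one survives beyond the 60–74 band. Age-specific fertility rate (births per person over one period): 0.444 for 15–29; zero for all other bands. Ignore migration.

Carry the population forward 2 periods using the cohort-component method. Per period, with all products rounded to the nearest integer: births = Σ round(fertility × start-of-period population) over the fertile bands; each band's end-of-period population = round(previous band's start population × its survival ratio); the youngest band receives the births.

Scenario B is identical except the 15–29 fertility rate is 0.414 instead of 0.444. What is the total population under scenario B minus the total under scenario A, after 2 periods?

-338

— Period 1 —
Births: 2000 * 0.444 = 888
15–29: 9700 * 0.963 = 9341
30–44: 2000 * 0.946 = 1892
45–59: 8150 * 0.943 = 7685
60–74: 2850 * 0.951 = 2710
→ [888, 9341, 1892, 7685, 2710]
— Period 2 —
Births: 9341 * 0.444 = 4147
15–29: 888 * 0.963 = 855
30–44: 9341 * 0.946 = 8837
45–59: 1892 * 0.943 = 1784
60–74: 7685 * 0.951 = 7308
→ [4147, 855, 8837, 1784, 7308]
Scenario A total after 2 periods: 22931
Scenario B projection —
— Period 1 —
Births: 2000 * 0.414 = 828
15–29: 9700 * 0.963 = 9341
30–44: 2000 * 0.946 = 1892
45–59: 8150 * 0.943 = 7685
60–74: 2850 * 0.951 = 2710
→ [828, 9341, 1892, 7685, 2710]
— Period 2 —
Births: 9341 * 0.414 = 3867
15–29: 828 * 0.963 = 797
30–44: 9341 * 0.946 = 8837
45–59: 1892 * 0.943 = 1784
60–74: 7685 * 0.951 = 7308
→ [3867, 797, 8837, 1784, 7308]
Scenario B total after 2 periods: 22593
Difference B − A = 22593 − 22931 = -338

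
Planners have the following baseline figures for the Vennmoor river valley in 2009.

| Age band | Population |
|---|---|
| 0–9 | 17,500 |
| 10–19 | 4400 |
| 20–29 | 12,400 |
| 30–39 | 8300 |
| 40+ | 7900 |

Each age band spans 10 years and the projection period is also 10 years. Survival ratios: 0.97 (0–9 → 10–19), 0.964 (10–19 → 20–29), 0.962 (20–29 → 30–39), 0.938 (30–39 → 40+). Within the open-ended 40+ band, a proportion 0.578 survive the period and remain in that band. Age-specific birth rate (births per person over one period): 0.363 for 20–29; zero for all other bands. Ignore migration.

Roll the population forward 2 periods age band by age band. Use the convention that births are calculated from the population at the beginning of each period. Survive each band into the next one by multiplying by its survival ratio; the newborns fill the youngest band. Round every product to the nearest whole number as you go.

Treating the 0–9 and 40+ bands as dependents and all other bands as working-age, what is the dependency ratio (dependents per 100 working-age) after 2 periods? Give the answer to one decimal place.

80.1

[period 1]
Births: 12400 × 0.363 = 4501
10–19: 17500 × 0.97 = 16975
20–29: 4400 × 0.964 = 4242
30–39: 12400 × 0.962 = 11929
40+: 8300 × 0.938 + 7900 × 0.578 = 7785 + 4566 = 12351
End of period: [4501, 16975, 4242, 11929, 12351]
[period 2]
Births: 4242 × 0.363 = 1540
10–19: 4501 × 0.97 = 4366
20–29: 16975 × 0.964 = 16364
30–39: 4242 × 0.962 = 4081
40+: 11929 × 0.938 + 12351 × 0.578 = 11189 + 7139 = 18328
End of period: [1540, 4366, 16364, 4081, 18328]
Dependents (band 0–9 + band 40+) = 1540 + 18328 = 19868; working-age = 24811; ratio = 19868/24811 × 100 = 80.1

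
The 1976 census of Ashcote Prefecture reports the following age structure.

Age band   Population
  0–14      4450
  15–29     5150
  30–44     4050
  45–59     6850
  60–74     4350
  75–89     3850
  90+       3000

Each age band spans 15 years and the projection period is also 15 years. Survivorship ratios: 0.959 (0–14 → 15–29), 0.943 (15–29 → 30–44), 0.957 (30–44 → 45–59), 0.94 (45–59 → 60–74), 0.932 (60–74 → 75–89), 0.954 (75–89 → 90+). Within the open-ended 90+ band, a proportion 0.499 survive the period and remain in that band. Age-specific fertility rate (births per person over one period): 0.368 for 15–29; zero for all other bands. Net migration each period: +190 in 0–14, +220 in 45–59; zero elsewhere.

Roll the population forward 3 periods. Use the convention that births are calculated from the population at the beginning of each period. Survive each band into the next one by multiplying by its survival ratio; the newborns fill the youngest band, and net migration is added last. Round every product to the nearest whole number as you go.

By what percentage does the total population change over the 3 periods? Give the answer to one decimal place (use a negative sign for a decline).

-19.0

(Groups numbered youngest = 1 to oldest = 7.)
[period 1]
Births: 5150 × 0.368 = 1895
Group 2: 4450 × 0.959 = 4268
Group 3: 5150 × 0.943 = 4856
Group 4: 4050 × 0.957 = 3876
Group 5: 6850 × 0.94 = 6439
Group 6: 4350 × 0.932 = 4054
Group 7: 3850 × 0.954 + 3000 × 0.499 = 3673 + 1497 = 5170
Net migration: Group 1 + 190 → 2085; Group 4 + 220 → 4096
→ [2085, 4268, 4856, 4096, 6439, 4054, 5170]
[period 2]
Births: 4268 × 0.368 = 1571
Group 2: 2085 × 0.959 = 2000
Group 3: 4268 × 0.943 = 4025
Group 4: 4856 × 0.957 = 4647
Group 5: 4096 × 0.94 = 3850
Group 6: 6439 × 0.932 = 6001
Group 7: 4054 × 0.954 + 5170 × 0.499 = 3868 + 2580 = 6448
Net migration: Group 1 + 190 → 1761; Group 4 + 220 → 4867
→ [1761, 2000, 4025, 4867, 3850, 6001, 6448]
[period 3]
Births: 2000 × 0.368 = 736
Group 2: 1761 × 0.959 = 1689
Group 3: 2000 × 0.943 = 1886
Group 4: 4025 × 0.957 = 3852
Group 5: 4867 × 0.94 = 4575
Group 6: 3850 × 0.932 = 3588
Group 7: 6001 × 0.954 + 6448 × 0.499 = 5725 + 3218 = 8943
Net migration: Group 1 + 190 → 926; Group 4 + 220 → 4072
→ [926, 1689, 1886, 4072, 4575, 3588, 8943]
Total: 31700 → 25679; change = -6021; percentage change = -19.0%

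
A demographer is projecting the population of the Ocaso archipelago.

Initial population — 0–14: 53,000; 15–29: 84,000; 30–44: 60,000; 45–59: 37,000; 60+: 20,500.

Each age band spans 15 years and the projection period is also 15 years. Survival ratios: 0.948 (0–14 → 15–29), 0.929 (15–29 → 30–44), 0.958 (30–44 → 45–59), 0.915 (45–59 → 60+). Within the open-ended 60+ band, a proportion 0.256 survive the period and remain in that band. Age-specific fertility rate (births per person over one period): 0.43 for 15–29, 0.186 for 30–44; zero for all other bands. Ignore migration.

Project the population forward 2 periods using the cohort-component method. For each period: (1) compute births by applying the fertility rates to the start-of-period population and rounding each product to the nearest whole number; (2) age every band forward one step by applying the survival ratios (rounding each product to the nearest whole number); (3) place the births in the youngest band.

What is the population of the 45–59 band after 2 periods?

[period 1]
Births: 84000 * 0.43 = 36120  |  60000 * 0.186 = 11160 ⇒ total 47280
15–29: 53000 * 0.948 = 50244
30–44: 84000 * 0.929 = 78036
45–59: 60000 * 0.958 = 57480
60+: 37000 * 0.915 + 20500 * 0.256 = 33855 + 5248 = 39103
Population now: 0–14=47280, 15–29=50244, 30–44=78036, 45–59=57480, 60+=39103
[period 2]
Births: 50244 * 0.43 = 21605  |  78036 * 0.186 = 14515 ⇒ total 36120
15–29: 47280 * 0.948 = 44821
30–44: 50244 * 0.929 = 46677
45–59: 78036 * 0.958 = 74758
60+: 57480 * 0.915 + 39103 * 0.256 = 52594 + 10010 = 62604
Population now: 0–14=36120, 15–29=44821, 30–44=46677, 45–59=74758, 60+=62604

74758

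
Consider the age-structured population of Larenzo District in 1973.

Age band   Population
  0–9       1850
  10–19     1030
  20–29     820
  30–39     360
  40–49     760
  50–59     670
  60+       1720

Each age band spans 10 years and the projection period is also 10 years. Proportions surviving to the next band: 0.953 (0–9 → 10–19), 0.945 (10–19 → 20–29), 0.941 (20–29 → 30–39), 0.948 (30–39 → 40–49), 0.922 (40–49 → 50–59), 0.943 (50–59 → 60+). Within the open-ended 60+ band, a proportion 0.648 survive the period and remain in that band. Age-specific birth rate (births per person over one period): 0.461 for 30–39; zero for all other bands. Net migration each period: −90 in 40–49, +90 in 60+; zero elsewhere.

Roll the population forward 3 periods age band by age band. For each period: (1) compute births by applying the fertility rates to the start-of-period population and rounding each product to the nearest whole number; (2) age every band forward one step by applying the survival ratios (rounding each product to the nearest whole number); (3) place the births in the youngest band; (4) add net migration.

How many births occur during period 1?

Numbering the groups 1..7 from youngest to oldest:
Period 1:
Births: 360 × 0.461 = 166
Group 2: 1850 × 0.953 = 1763
Group 3: 1030 × 0.945 = 973
Group 4: 820 × 0.941 = 772
Group 5: 360 × 0.948 = 341
Group 6: 760 × 0.922 = 701
Group 7: 670 × 0.943 + 1720 × 0.648 = 632 + 1115 = 1747
Net migration: Group 5 − 90 → 251; Group 7 + 90 → 1837
Population now: 0–9=166, 10–19=1763, 20–29=973, 30–39=772, 40–49=251, 50–59=701, 60+=1837

166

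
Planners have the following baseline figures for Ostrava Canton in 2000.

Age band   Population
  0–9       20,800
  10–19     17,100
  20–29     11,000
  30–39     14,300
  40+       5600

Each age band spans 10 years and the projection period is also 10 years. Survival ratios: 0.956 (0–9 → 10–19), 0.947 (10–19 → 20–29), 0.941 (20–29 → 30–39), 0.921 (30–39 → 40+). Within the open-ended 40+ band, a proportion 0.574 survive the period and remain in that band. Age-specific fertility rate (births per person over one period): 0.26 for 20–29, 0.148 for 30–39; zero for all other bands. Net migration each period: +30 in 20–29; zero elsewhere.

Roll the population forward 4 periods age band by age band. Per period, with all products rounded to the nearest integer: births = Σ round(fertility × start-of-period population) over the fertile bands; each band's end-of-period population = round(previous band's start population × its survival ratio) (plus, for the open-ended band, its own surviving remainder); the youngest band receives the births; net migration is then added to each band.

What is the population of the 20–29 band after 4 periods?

Let band 1 be 0–9 through band 5 = 40+.
After projecting period 1:
Births: 11000 * 0.26 = 2860  |  14300 * 0.148 = 2116 → 4976
Band 2: 20800 * 0.956 = 19885
Band 3: 17100 * 0.947 = 16194
Band 4: 11000 * 0.941 = 10351
Band 5: 14300 * 0.921 + 5600 * 0.574 = 13170 + 3214 = 16384
Net migration: Band 3 + 30 → 16224
Giving 4976 / 19885 / 16224 / 10351 / 16384.
After projecting period 2:
Births: 16224 * 0.26 = 4218  |  10351 * 0.148 = 1532 → 5750
Band 2: 4976 * 0.956 = 4757
Band 3: 19885 * 0.947 = 18831
Band 4: 16224 * 0.941 = 15267
Band 5: 10351 * 0.921 + 16384 * 0.574 = 9533 + 9404 = 18937
Net migration: Band 3 + 30 → 18861
Giving 5750 / 4757 / 18861 / 15267 / 18937.
After projecting period 3:
Births: 18861 * 0.26 = 4904  |  15267 * 0.148 = 2260 → 7164
Band 2: 5750 * 0.956 = 5497
Band 3: 4757 * 0.947 = 4505
Band 4: 18861 * 0.941 = 17748
Band 5: 15267 * 0.921 + 18937 * 0.574 = 14061 + 10870 = 24931
Net migration: Band 3 + 30 → 4535
Giving 7164 / 5497 / 4535 / 17748 / 24931.
After projecting period 4:
Births: 4535 * 0.26 = 1179  |  17748 * 0.148 = 2627 → 3806
Band 2: 7164 * 0.956 = 6849
Band 3: 5497 * 0.947 = 5206
Band 4: 4535 * 0.941 = 4267
Band 5: 17748 * 0.921 + 24931 * 0.574 = 16346 + 14310 = 30656
Net migration: Band 3 + 30 → 5236
Giving 3806 / 6849 / 5236 / 4267 / 30656.

5236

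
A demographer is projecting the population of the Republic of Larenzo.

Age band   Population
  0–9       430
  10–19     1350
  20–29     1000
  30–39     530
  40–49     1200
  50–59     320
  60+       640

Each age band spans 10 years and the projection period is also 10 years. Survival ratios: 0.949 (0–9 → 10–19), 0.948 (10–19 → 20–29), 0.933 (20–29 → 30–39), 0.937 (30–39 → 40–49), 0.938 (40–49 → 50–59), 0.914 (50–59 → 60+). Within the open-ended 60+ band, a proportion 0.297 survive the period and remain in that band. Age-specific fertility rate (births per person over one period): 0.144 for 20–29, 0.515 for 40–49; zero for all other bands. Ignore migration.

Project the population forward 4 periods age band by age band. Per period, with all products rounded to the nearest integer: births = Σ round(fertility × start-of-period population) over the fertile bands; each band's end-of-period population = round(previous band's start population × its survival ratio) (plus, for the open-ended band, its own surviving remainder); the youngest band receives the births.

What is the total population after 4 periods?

4557

Let group 1 be 0–9 through group 7 = 60+.
Period 1.
Births: 1000 * 0.144 = 144, 1200 * 0.515 = 618 → total 762
Group 2: 430 * 0.949 = 408
Group 3: 1350 * 0.948 = 1280
Group 4: 1000 * 0.933 = 933
Group 5: 530 * 0.937 = 497
Group 6: 1200 * 0.938 = 1126
Group 7: 320 * 0.914 + 640 * 0.297 = 292 + 190 = 482
End of period: [762, 408, 1280, 933, 497, 1126, 482]
Period 2.
Births: 1280 * 0.144 = 184, 497 * 0.515 = 256 → total 440
Group 2: 762 * 0.949 = 723
Group 3: 408 * 0.948 = 387
Group 4: 1280 * 0.933 = 1194
Group 5: 933 * 0.937 = 874
Group 6: 497 * 0.938 = 466
Group 7: 1126 * 0.914 + 482 * 0.297 = 1029 + 143 = 1172
End of period: [440, 723, 387, 1194, 874, 466, 1172]
Period 3.
Births: 387 * 0.144 = 56, 874 * 0.515 = 450 → total 506
Group 2: 440 * 0.949 = 418
Group 3: 723 * 0.948 = 685
Group 4: 387 * 0.933 = 361
Group 5: 1194 * 0.937 = 1119
Group 6: 874 * 0.938 = 820
Group 7: 466 * 0.914 + 1172 * 0.297 = 426 + 348 = 774
End of period: [506, 418, 685, 361, 1119, 820, 774]
Period 4.
Births: 685 * 0.144 = 99, 1119 * 0.515 = 576 → total 675
Group 2: 506 * 0.949 = 480
Group 3: 418 * 0.948 = 396
Group 4: 685 * 0.933 = 639
Group 5: 361 * 0.937 = 338
Group 6: 1119 * 0.938 = 1050
Group 7: 820 * 0.914 + 774 * 0.297 = 749 + 230 = 979
End of period: [675, 480, 396, 639, 338, 1050, 979]
Total after period 4: 675 + 480 + 396 + 639 + 338 + 1050 + 979 = 4557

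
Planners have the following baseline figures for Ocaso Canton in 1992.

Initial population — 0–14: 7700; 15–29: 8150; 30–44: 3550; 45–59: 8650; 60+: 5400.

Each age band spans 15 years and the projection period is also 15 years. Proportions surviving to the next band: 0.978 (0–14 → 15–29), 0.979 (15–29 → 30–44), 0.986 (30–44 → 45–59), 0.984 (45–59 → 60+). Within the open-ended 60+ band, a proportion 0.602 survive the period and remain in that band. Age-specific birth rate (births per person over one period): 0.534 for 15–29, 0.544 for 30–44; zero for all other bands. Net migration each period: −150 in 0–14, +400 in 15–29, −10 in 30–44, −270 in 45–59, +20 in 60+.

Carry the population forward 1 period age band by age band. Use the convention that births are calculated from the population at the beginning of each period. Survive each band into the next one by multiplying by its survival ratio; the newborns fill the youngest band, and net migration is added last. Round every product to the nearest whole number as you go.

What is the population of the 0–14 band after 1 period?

(Groups numbered youngest = 1 to oldest = 5.)
Period 1.
Births: 8150 × 0.534 = 4352  |  3550 × 0.544 = 1931 → 6283
Group 2: 7700 × 0.978 = 7531
Group 3: 8150 × 0.979 = 7979
Group 4: 3550 × 0.986 = 3500
Group 5: 8650 × 0.984 + 5400 × 0.602 = 8512 + 3251 = 11763
Net migration: Group 1 − 150 → 6133; Group 2 + 400 → 7931; Group 3 − 10 → 7969; Group 4 − 270 → 3230; Group 5 + 20 → 11783
Giving 6133 / 7931 / 7969 / 3230 / 11783.

6133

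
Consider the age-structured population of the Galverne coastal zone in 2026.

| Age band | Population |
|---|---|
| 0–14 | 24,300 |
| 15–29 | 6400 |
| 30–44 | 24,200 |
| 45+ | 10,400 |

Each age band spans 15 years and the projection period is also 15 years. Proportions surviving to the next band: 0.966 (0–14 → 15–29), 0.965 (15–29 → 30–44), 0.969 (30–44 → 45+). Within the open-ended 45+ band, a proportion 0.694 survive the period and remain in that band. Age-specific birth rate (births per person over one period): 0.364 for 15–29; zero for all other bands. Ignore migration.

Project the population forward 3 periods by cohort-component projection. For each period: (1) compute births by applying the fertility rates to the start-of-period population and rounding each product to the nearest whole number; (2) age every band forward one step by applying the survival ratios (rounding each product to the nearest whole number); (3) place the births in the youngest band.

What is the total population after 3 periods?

(Bands numbered youngest = 1 to oldest = 4.)
Period 1.
Births: 6400 * 0.364 = 2330
Band 2: 24300 * 0.966 = 23474
Band 3: 6400 * 0.965 = 6176
Band 4: 24200 * 0.969 + 10400 * 0.694 = 23450 + 7218 = 30668
→ [2330, 23474, 6176, 30668]
Period 2.
Births: 23474 * 0.364 = 8545
Band 2: 2330 * 0.966 = 2251
Band 3: 23474 * 0.965 = 22652
Band 4: 6176 * 0.969 + 30668 * 0.694 = 5985 + 21284 = 27269
→ [8545, 2251, 22652, 27269]
Period 3.
Births: 2251 * 0.364 = 819
Band 2: 8545 * 0.966 = 8254
Band 3: 2251 * 0.965 = 2172
Band 4: 22652 * 0.969 + 27269 * 0.694 = 21950 + 18925 = 40875
→ [819, 8254, 2172, 40875]
Total after period 3: 819 + 8254 + 2172 + 40875 = 52120

52120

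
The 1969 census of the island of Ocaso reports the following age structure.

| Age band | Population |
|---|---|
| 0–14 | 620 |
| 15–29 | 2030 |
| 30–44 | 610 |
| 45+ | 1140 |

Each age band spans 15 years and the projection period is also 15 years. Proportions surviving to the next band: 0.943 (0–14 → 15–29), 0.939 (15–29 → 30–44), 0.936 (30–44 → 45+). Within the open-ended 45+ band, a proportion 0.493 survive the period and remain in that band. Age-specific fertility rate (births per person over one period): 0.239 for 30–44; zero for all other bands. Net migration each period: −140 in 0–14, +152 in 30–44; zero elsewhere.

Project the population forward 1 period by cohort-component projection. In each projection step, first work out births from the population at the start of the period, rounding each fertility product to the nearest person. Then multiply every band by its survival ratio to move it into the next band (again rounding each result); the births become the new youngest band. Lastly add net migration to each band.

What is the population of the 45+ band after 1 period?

(Groups numbered youngest = 1 to oldest = 4.)
Period 1:
Births: 610 × 0.239 = 146
Group 2: 620 × 0.943 = 585
Group 3: 2030 × 0.939 = 1906
Group 4: 610 × 0.936 + 1140 × 0.493 = 571 + 562 = 1133
Net migration: Group 1 − 140 → 6; Group 3 + 152 → 2058
Giving 6 / 585 / 2058 / 1133.

1133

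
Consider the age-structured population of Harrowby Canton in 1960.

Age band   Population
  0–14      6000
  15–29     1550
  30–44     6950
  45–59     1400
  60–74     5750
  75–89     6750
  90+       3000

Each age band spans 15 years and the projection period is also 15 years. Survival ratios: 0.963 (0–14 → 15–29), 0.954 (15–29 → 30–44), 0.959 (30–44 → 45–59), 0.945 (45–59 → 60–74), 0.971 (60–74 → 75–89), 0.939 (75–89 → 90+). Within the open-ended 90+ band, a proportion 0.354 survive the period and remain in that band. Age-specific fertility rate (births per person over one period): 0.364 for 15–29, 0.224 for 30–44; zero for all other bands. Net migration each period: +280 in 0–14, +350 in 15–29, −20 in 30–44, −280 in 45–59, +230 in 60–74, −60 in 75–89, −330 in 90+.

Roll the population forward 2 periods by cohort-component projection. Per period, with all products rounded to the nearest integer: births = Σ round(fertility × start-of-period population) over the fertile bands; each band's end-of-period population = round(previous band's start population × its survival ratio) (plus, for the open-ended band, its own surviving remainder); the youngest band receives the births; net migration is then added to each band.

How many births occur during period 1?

Let group 1 be 0–14 through group 7 = 90+.
After projecting period 1:
Births: 1550 * 0.364 = 564 ; 6950 * 0.224 = 1557 — total 2121
Group 2: 6000 * 0.963 = 5778
Group 3: 1550 * 0.954 = 1479
Group 4: 6950 * 0.959 = 6665
Group 5: 1400 * 0.945 = 1323
Group 6: 5750 * 0.971 = 5583
Group 7: 6750 * 0.939 + 3000 * 0.354 = 6338 + 1062 = 7400
Net migration: Group 1 + 280 → 2401; Group 2 + 350 → 6128; Group 3 − 20 → 1459; Group 4 − 280 → 6385; Group 5 + 230 → 1553; Group 6 − 60 → 5523; Group 7 − 330 → 7070
→ [2401, 6128, 1459, 6385, 1553, 5523, 7070]

2121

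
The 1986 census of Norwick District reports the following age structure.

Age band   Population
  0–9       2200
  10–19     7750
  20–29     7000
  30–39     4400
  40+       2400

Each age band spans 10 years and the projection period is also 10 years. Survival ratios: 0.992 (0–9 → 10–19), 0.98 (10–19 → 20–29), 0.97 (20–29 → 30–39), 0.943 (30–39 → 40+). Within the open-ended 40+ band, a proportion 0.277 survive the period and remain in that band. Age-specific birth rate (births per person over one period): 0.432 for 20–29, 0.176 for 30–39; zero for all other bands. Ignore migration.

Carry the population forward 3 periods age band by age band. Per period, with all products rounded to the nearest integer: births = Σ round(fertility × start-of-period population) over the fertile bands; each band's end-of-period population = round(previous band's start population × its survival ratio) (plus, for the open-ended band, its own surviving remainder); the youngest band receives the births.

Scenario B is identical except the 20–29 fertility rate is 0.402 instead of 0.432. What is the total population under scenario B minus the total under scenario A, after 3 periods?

Period 1.
Births: 7000 × 0.432 = 3024, 4400 × 0.176 = 774 — total 3798
10–19: 2200 × 0.992 = 2182
20–29: 7750 × 0.98 = 7595
30–39: 7000 × 0.97 = 6790
40+: 4400 × 0.943 + 2400 × 0.277 = 4149 + 665 = 4814
End of period: [3798, 2182, 7595, 6790, 4814]
Period 2.
Births: 7595 × 0.432 = 3281, 6790 × 0.176 = 1195 — total 4476
10–19: 3798 × 0.992 = 3768
20–29: 2182 × 0.98 = 2138
30–39: 7595 × 0.97 = 7367
40+: 6790 × 0.943 + 4814 × 0.277 = 6403 + 1333 = 7736
End of period: [4476, 3768, 2138, 7367, 7736]
Period 3.
Births: 2138 × 0.432 = 924, 7367 × 0.176 = 1297 — total 2221
10–19: 4476 × 0.992 = 4440
20–29: 3768 × 0.98 = 3693
30–39: 2138 × 0.97 = 2074
40+: 7367 × 0.943 + 7736 × 0.277 = 6947 + 2143 = 9090
End of period: [2221, 4440, 3693, 2074, 9090]
Scenario A total after 3 periods: 21518
Scenario B projection —
Period 1.
Births: 7000 × 0.402 = 2814, 4400 × 0.176 = 774 — total 3588
10–19: 2200 × 0.992 = 2182
20–29: 7750 × 0.98 = 7595
30–39: 7000 × 0.97 = 6790
40+: 4400 × 0.943 + 2400 × 0.277 = 4149 + 665 = 4814
End of period: [3588, 2182, 7595, 6790, 4814]
Period 2.
Births: 7595 × 0.402 = 3053, 6790 × 0.176 = 1195 — total 4248
10–19: 3588 × 0.992 = 3559
20–29: 2182 × 0.98 = 2138
30–39: 7595 × 0.97 = 7367
40+: 6790 × 0.943 + 4814 × 0.277 = 6403 + 1333 = 7736
End of period: [4248, 3559, 2138, 7367, 7736]
Period 3.
Births: 2138 × 0.402 = 859, 7367 × 0.176 = 1297 — total 2156
10–19: 4248 × 0.992 = 4214
20–29: 3559 × 0.98 = 3488
30–39: 2138 × 0.97 = 2074
40+: 7367 × 0.943 + 7736 × 0.277 = 6947 + 2143 = 9090
End of period: [2156, 4214, 3488, 2074, 9090]
Scenario B total after 3 periods: 21022
Difference B − A = 21022 − 21518 = -496

-496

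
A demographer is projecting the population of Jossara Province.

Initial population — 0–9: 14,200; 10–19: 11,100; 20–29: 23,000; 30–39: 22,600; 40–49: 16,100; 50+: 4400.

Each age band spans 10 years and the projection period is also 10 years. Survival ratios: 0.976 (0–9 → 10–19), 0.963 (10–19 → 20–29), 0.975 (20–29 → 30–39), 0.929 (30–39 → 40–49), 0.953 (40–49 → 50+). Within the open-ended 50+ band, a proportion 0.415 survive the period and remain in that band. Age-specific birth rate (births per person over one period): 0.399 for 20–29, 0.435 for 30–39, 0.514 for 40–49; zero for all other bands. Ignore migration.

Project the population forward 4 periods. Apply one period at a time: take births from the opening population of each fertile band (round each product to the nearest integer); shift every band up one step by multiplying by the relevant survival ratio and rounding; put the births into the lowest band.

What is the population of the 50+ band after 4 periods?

22139

Let band 1 be 0–9 through band 6 = 50+.
Period 1.
Births: 23000 * 0.399 = 9177, 22600 * 0.435 = 9831, 16100 * 0.514 = 8275 → 27283
Band 2: 14200 * 0.976 = 13859
Band 3: 11100 * 0.963 = 10689
Band 4: 23000 * 0.975 = 22425
Band 5: 22600 * 0.929 = 20995
Band 6: 16100 * 0.953 + 4400 * 0.415 = 15343 + 1826 = 17169
Population now: 0–9=27283, 10–19=13859, 20–29=10689, 30–39=22425, 40–49=20995, 50+=17169
Period 2.
Births: 10689 * 0.399 = 4265, 22425 * 0.435 = 9755, 20995 * 0.514 = 10791 → 24811
Band 2: 27283 * 0.976 = 26628
Band 3: 13859 * 0.963 = 13346
Band 4: 10689 * 0.975 = 10422
Band 5: 22425 * 0.929 = 20833
Band 6: 20995 * 0.953 + 17169 * 0.415 = 20008 + 7125 = 27133
Population now: 0–9=24811, 10–19=26628, 20–29=13346, 30–39=10422, 40–49=20833, 50+=27133
Period 3.
Births: 13346 * 0.399 = 5325, 10422 * 0.435 = 4534, 20833 * 0.514 = 10708 → 20567
Band 2: 24811 * 0.976 = 24216
Band 3: 26628 * 0.963 = 25643
Band 4: 13346 * 0.975 = 13012
Band 5: 10422 * 0.929 = 9682
Band 6: 20833 * 0.953 + 27133 * 0.415 = 19854 + 11260 = 31114
Population now: 0–9=20567, 10–19=24216, 20–29=25643, 30–39=13012, 40–49=9682, 50+=31114
Period 4.
Births: 25643 * 0.399 = 10232, 13012 * 0.435 = 5660, 9682 * 0.514 = 4977 → 20869
Band 2: 20567 * 0.976 = 20073
Band 3: 24216 * 0.963 = 23320
Band 4: 25643 * 0.975 = 25002
Band 5: 13012 * 0.929 = 12088
Band 6: 9682 * 0.953 + 31114 * 0.415 = 9227 + 12912 = 22139
Population now: 0–9=20869, 10–19=20073, 20–29=23320, 30–39=25002, 40–49=12088, 50+=22139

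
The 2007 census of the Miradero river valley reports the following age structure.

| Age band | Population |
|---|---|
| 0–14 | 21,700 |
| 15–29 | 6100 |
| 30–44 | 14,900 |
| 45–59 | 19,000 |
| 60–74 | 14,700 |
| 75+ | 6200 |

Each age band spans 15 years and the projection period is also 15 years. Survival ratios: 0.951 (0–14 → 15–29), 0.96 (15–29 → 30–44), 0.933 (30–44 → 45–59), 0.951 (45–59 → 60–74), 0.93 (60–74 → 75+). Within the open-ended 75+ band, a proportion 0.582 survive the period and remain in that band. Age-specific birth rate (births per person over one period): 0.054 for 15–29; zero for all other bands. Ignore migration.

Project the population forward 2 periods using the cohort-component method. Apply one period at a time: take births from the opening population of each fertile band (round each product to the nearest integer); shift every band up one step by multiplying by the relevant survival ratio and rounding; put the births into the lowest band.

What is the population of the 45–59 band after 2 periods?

5464

[period 1]
Births: 6100 * 0.054 = 329
15–29: 21700 * 0.951 = 20637
30–44: 6100 * 0.96 = 5856
45–59: 14900 * 0.933 = 13902
60–74: 19000 * 0.951 = 18069
75+: 14700 * 0.93 + 6200 * 0.582 = 13671 + 3608 = 17279
Giving 329 / 20637 / 5856 / 13902 / 18069 / 17279.
[period 2]
Births: 20637 * 0.054 = 1114
15–29: 329 * 0.951 = 313
30–44: 20637 * 0.96 = 19812
45–59: 5856 * 0.933 = 5464
60–74: 13902 * 0.951 = 13221
75+: 18069 * 0.93 + 17279 * 0.582 = 16804 + 10056 = 26860
Giving 1114 / 313 / 19812 / 5464 / 13221 / 26860.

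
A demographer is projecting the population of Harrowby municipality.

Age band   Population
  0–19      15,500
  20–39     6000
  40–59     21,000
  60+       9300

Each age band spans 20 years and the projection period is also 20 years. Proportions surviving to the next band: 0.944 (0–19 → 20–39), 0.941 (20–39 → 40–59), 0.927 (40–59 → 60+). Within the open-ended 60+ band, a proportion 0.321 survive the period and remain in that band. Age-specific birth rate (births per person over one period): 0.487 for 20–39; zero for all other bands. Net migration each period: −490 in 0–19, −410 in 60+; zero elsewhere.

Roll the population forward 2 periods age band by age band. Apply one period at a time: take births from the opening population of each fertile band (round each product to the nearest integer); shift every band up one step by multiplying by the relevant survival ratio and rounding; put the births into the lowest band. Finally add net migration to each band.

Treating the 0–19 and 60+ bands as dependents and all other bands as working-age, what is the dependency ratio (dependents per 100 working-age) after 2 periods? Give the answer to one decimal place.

115.4

Let group 1 be 0–19 through group 4 = 60+.
Period 1.
Births: 6000 * 0.487 = 2922
Group 2: 15500 * 0.944 = 14632
Group 3: 6000 * 0.941 = 5646
Group 4: 21000 * 0.927 + 9300 * 0.321 = 19467 + 2985 = 22452
Net migration: Group 1 − 490 → 2432; Group 4 − 410 → 22042
End of period: [2432, 14632, 5646, 22042]
Period 2.
Births: 14632 * 0.487 = 7126
Group 2: 2432 * 0.944 = 2296
Group 3: 14632 * 0.941 = 13769
Group 4: 5646 * 0.927 + 22042 * 0.321 = 5234 + 7075 = 12309
Net migration: Group 1 − 490 → 6636; Group 4 − 410 → 11899
End of period: [6636, 2296, 13769, 11899]
Dependents (band 0–19 + band 60+) = 6636 + 11899 = 18535; working-age = 16065; ratio = 18535/16065 × 100 = 115.4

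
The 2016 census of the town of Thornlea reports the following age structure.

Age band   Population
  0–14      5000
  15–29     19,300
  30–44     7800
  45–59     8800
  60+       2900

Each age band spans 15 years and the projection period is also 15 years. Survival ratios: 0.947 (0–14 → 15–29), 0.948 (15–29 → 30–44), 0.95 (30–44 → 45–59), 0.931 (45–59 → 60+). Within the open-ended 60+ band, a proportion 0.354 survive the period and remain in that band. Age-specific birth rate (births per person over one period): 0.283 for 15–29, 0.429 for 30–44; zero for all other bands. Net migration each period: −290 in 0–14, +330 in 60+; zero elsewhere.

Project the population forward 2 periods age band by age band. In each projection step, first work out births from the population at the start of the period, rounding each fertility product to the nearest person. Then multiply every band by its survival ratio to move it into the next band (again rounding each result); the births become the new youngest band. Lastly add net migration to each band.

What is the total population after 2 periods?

— Period 1 —
Births: 19300 × 0.283 = 5462  |  7800 × 0.429 = 3346 → total 8808
15–29: 5000 × 0.947 = 4735
30–44: 19300 × 0.948 = 18296
45–59: 7800 × 0.95 = 7410
60+: 8800 × 0.931 + 2900 × 0.354 = 8193 + 1027 = 9220
Net migration: 0–14 − 290 → 8518; 60+ + 330 → 9550
→ [8518, 4735, 18296, 7410, 9550]
— Period 2 —
Births: 4735 × 0.283 = 1340  |  18296 × 0.429 = 7849 → total 9189
15–29: 8518 × 0.947 = 8067
30–44: 4735 × 0.948 = 4489
45–59: 18296 × 0.95 = 17381
60+: 7410 × 0.931 + 9550 × 0.354 = 6899 + 3381 = 10280
Net migration: 0–14 − 290 → 8899; 60+ + 330 → 10610
→ [8899, 8067, 4489, 17381, 10610]
Total after period 2: 8899 + 8067 + 4489 + 17381 + 10610 = 49446

49446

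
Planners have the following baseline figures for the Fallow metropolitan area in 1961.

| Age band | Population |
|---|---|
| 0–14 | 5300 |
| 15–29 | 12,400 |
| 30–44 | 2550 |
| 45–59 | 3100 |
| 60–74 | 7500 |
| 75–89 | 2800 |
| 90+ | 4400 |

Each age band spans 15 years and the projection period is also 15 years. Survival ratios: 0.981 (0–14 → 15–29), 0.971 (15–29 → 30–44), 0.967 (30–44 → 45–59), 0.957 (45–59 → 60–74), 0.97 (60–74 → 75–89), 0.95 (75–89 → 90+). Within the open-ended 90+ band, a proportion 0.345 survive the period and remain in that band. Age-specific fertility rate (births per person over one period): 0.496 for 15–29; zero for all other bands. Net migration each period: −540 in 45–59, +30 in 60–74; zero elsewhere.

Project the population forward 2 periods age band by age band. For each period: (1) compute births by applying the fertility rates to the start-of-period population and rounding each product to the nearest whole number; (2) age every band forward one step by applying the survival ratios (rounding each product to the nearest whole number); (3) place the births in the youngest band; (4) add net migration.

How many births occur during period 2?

2579

Numbering the bands 1..7 from youngest to oldest:
Period 1:
Births: 12400 × 0.496 = 6150
Band 2: 5300 × 0.981 = 5199
Band 3: 12400 × 0.971 = 12040
Band 4: 2550 × 0.967 = 2466
Band 5: 3100 × 0.957 = 2967
Band 6: 7500 × 0.97 = 7275
Band 7: 2800 × 0.95 + 4400 × 0.345 = 2660 + 1518 = 4178
Net migration: Band 4 − 540 → 1926; Band 5 + 30 → 2997
End of period: [6150, 5199, 12040, 1926, 2997, 7275, 4178]
Period 2:
Births: 5199 × 0.496 = 2579
Band 2: 6150 × 0.981 = 6033
Band 3: 5199 × 0.971 = 5048
Band 4: 12040 × 0.967 = 11643
Band 5: 1926 × 0.957 = 1843
Band 6: 2997 × 0.97 = 2907
Band 7: 7275 × 0.95 + 4178 × 0.345 = 6911 + 1441 = 8352
Net migration: Band 4 − 540 → 11103; Band 5 + 30 → 1873
End of period: [2579, 6033, 5048, 11103, 1873, 2907, 8352]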